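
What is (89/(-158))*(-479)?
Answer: 42631/158 ≈ 269.82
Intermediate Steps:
(89/(-158))*(-479) = (89*(-1/158))*(-479) = -89/158*(-479) = 42631/158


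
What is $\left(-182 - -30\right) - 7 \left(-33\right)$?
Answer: $79$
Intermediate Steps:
$\left(-182 - -30\right) - 7 \left(-33\right) = \left(-182 + 30\right) - -231 = -152 + 231 = 79$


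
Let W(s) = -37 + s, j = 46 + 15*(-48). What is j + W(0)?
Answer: -711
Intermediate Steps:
j = -674 (j = 46 - 720 = -674)
j + W(0) = -674 + (-37 + 0) = -674 - 37 = -711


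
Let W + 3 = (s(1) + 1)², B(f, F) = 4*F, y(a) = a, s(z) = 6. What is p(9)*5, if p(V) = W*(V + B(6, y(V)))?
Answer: 10350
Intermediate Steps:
W = 46 (W = -3 + (6 + 1)² = -3 + 7² = -3 + 49 = 46)
p(V) = 230*V (p(V) = 46*(V + 4*V) = 46*(5*V) = 230*V)
p(9)*5 = (230*9)*5 = 2070*5 = 10350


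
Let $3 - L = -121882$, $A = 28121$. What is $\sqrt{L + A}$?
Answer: $\sqrt{150006} \approx 387.31$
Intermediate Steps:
$L = 121885$ ($L = 3 - -121882 = 3 + 121882 = 121885$)
$\sqrt{L + A} = \sqrt{121885 + 28121} = \sqrt{150006}$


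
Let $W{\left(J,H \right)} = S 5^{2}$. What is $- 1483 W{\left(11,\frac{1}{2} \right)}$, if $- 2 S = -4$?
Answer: $-74150$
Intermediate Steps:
$S = 2$ ($S = \left(- \frac{1}{2}\right) \left(-4\right) = 2$)
$W{\left(J,H \right)} = 50$ ($W{\left(J,H \right)} = 2 \cdot 5^{2} = 2 \cdot 25 = 50$)
$- 1483 W{\left(11,\frac{1}{2} \right)} = \left(-1483\right) 50 = -74150$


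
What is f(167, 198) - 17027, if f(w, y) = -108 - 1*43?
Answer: -17178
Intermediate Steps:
f(w, y) = -151 (f(w, y) = -108 - 43 = -151)
f(167, 198) - 17027 = -151 - 17027 = -17178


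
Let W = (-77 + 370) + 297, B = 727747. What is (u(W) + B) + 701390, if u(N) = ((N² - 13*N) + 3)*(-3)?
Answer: 407838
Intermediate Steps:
W = 590 (W = 293 + 297 = 590)
u(N) = -9 - 3*N² + 39*N (u(N) = (3 + N² - 13*N)*(-3) = -9 - 3*N² + 39*N)
(u(W) + B) + 701390 = ((-9 - 3*590² + 39*590) + 727747) + 701390 = ((-9 - 3*348100 + 23010) + 727747) + 701390 = ((-9 - 1044300 + 23010) + 727747) + 701390 = (-1021299 + 727747) + 701390 = -293552 + 701390 = 407838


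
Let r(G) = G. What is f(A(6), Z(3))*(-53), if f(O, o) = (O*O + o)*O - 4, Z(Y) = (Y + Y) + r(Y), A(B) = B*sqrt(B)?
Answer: 212 - 71550*sqrt(6) ≈ -1.7505e+5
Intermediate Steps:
A(B) = B**(3/2)
Z(Y) = 3*Y (Z(Y) = (Y + Y) + Y = 2*Y + Y = 3*Y)
f(O, o) = -4 + O*(o + O**2) (f(O, o) = (O**2 + o)*O - 4 = (o + O**2)*O - 4 = O*(o + O**2) - 4 = -4 + O*(o + O**2))
f(A(6), Z(3))*(-53) = (-4 + (6**(3/2))**3 + 6**(3/2)*(3*3))*(-53) = (-4 + (6*sqrt(6))**3 + (6*sqrt(6))*9)*(-53) = (-4 + 1296*sqrt(6) + 54*sqrt(6))*(-53) = (-4 + 1350*sqrt(6))*(-53) = 212 - 71550*sqrt(6)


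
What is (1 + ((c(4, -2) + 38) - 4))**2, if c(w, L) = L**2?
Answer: 1521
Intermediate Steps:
(1 + ((c(4, -2) + 38) - 4))**2 = (1 + (((-2)**2 + 38) - 4))**2 = (1 + ((4 + 38) - 4))**2 = (1 + (42 - 4))**2 = (1 + 38)**2 = 39**2 = 1521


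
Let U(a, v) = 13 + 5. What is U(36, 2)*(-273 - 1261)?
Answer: -27612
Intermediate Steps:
U(a, v) = 18
U(36, 2)*(-273 - 1261) = 18*(-273 - 1261) = 18*(-1534) = -27612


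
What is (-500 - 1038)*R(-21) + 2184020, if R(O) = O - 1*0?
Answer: 2216318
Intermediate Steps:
R(O) = O (R(O) = O + 0 = O)
(-500 - 1038)*R(-21) + 2184020 = (-500 - 1038)*(-21) + 2184020 = -1538*(-21) + 2184020 = 32298 + 2184020 = 2216318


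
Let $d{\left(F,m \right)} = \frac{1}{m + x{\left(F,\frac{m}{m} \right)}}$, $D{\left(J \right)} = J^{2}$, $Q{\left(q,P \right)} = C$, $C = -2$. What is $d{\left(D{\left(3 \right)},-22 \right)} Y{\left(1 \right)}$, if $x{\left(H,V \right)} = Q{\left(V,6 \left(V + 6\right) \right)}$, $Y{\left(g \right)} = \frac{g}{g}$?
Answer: $- \frac{1}{24} \approx -0.041667$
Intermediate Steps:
$Y{\left(g \right)} = 1$
$Q{\left(q,P \right)} = -2$
$x{\left(H,V \right)} = -2$
$d{\left(F,m \right)} = \frac{1}{-2 + m}$ ($d{\left(F,m \right)} = \frac{1}{m - 2} = \frac{1}{-2 + m}$)
$d{\left(D{\left(3 \right)},-22 \right)} Y{\left(1 \right)} = \frac{1}{-2 - 22} \cdot 1 = \frac{1}{-24} \cdot 1 = \left(- \frac{1}{24}\right) 1 = - \frac{1}{24}$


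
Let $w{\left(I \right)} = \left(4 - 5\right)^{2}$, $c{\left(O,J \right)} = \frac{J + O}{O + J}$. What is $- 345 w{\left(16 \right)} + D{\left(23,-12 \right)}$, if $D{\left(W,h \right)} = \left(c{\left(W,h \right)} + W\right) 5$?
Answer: $-225$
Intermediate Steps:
$c{\left(O,J \right)} = 1$ ($c{\left(O,J \right)} = \frac{J + O}{J + O} = 1$)
$D{\left(W,h \right)} = 5 + 5 W$ ($D{\left(W,h \right)} = \left(1 + W\right) 5 = 5 + 5 W$)
$w{\left(I \right)} = 1$ ($w{\left(I \right)} = \left(-1\right)^{2} = 1$)
$- 345 w{\left(16 \right)} + D{\left(23,-12 \right)} = \left(-345\right) 1 + \left(5 + 5 \cdot 23\right) = -345 + \left(5 + 115\right) = -345 + 120 = -225$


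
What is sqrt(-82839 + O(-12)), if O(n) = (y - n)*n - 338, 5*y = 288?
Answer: I*sqrt(2100305)/5 ≈ 289.85*I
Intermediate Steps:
y = 288/5 (y = (1/5)*288 = 288/5 ≈ 57.600)
O(n) = -338 + n*(288/5 - n) (O(n) = (288/5 - n)*n - 338 = n*(288/5 - n) - 338 = -338 + n*(288/5 - n))
sqrt(-82839 + O(-12)) = sqrt(-82839 + (-338 - 1*(-12)**2 + (288/5)*(-12))) = sqrt(-82839 + (-338 - 1*144 - 3456/5)) = sqrt(-82839 + (-338 - 144 - 3456/5)) = sqrt(-82839 - 5866/5) = sqrt(-420061/5) = I*sqrt(2100305)/5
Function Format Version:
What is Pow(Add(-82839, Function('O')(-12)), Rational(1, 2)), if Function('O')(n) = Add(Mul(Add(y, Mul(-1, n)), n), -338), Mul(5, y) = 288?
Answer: Mul(Rational(1, 5), I, Pow(2100305, Rational(1, 2))) ≈ Mul(289.85, I)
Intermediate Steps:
y = Rational(288, 5) (y = Mul(Rational(1, 5), 288) = Rational(288, 5) ≈ 57.600)
Function('O')(n) = Add(-338, Mul(n, Add(Rational(288, 5), Mul(-1, n)))) (Function('O')(n) = Add(Mul(Add(Rational(288, 5), Mul(-1, n)), n), -338) = Add(Mul(n, Add(Rational(288, 5), Mul(-1, n))), -338) = Add(-338, Mul(n, Add(Rational(288, 5), Mul(-1, n)))))
Pow(Add(-82839, Function('O')(-12)), Rational(1, 2)) = Pow(Add(-82839, Add(-338, Mul(-1, Pow(-12, 2)), Mul(Rational(288, 5), -12))), Rational(1, 2)) = Pow(Add(-82839, Add(-338, Mul(-1, 144), Rational(-3456, 5))), Rational(1, 2)) = Pow(Add(-82839, Add(-338, -144, Rational(-3456, 5))), Rational(1, 2)) = Pow(Add(-82839, Rational(-5866, 5)), Rational(1, 2)) = Pow(Rational(-420061, 5), Rational(1, 2)) = Mul(Rational(1, 5), I, Pow(2100305, Rational(1, 2)))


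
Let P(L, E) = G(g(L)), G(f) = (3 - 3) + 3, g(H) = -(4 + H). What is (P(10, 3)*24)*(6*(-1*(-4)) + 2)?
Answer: 1872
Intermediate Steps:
g(H) = -4 - H
G(f) = 3 (G(f) = 0 + 3 = 3)
P(L, E) = 3
(P(10, 3)*24)*(6*(-1*(-4)) + 2) = (3*24)*(6*(-1*(-4)) + 2) = 72*(6*4 + 2) = 72*(24 + 2) = 72*26 = 1872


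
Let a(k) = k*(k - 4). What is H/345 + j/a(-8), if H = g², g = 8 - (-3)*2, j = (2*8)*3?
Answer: 737/690 ≈ 1.0681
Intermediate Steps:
a(k) = k*(-4 + k)
j = 48 (j = 16*3 = 48)
g = 14 (g = 8 - 1*(-6) = 8 + 6 = 14)
H = 196 (H = 14² = 196)
H/345 + j/a(-8) = 196/345 + 48/((-8*(-4 - 8))) = 196*(1/345) + 48/((-8*(-12))) = 196/345 + 48/96 = 196/345 + 48*(1/96) = 196/345 + ½ = 737/690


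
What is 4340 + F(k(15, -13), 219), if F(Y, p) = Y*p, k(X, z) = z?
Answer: 1493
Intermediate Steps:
4340 + F(k(15, -13), 219) = 4340 - 13*219 = 4340 - 2847 = 1493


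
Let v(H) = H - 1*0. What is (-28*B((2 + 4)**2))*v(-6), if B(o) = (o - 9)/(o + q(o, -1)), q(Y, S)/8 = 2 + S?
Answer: 1134/11 ≈ 103.09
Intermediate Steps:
q(Y, S) = 16 + 8*S (q(Y, S) = 8*(2 + S) = 16 + 8*S)
B(o) = (-9 + o)/(8 + o) (B(o) = (o - 9)/(o + (16 + 8*(-1))) = (-9 + o)/(o + (16 - 8)) = (-9 + o)/(o + 8) = (-9 + o)/(8 + o))
v(H) = H (v(H) = H + 0 = H)
(-28*B((2 + 4)**2))*v(-6) = -28*(-9 + (2 + 4)**2)/(8 + (2 + 4)**2)*(-6) = -28*(-9 + 6**2)/(8 + 6**2)*(-6) = -28*(-9 + 36)/(8 + 36)*(-6) = -28*27/44*(-6) = -189/11*(-6) = 1134/11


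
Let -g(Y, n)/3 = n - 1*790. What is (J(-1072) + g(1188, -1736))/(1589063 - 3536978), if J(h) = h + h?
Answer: -5434/1947915 ≈ -0.0027897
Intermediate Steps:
J(h) = 2*h
g(Y, n) = 2370 - 3*n (g(Y, n) = -3*(n - 1*790) = -3*(n - 790) = -3*(-790 + n) = 2370 - 3*n)
(J(-1072) + g(1188, -1736))/(1589063 - 3536978) = (2*(-1072) + (2370 - 3*(-1736)))/(1589063 - 3536978) = (-2144 + (2370 + 5208))/(-1947915) = (-2144 + 7578)*(-1/1947915) = 5434*(-1/1947915) = -5434/1947915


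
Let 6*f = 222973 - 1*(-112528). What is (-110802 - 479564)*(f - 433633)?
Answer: 668972347351/3 ≈ 2.2299e+11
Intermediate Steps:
f = 335501/6 (f = (222973 - 1*(-112528))/6 = (222973 + 112528)/6 = (1/6)*335501 = 335501/6 ≈ 55917.)
(-110802 - 479564)*(f - 433633) = (-110802 - 479564)*(335501/6 - 433633) = -590366*(-2266297/6) = 668972347351/3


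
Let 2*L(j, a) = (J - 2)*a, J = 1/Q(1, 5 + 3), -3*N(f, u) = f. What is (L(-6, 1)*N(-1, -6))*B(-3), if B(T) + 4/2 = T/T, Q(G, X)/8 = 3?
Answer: 47/144 ≈ 0.32639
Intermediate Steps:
Q(G, X) = 24 (Q(G, X) = 8*3 = 24)
N(f, u) = -f/3
J = 1/24 ≈ 0.041667
B(T) = -1 (B(T) = -2 + T/T = -2 + 1 = -1)
L(j, a) = -47*a/48 (L(j, a) = ((1/24 - 2)*a)/2 = (-47*a/24)/2 = -47*a/48)
(L(-6, 1)*N(-1, -6))*B(-3) = ((-47/48*1)*(-⅓*(-1)))*(-1) = -47/48*⅓*(-1) = -47/144*(-1) = 47/144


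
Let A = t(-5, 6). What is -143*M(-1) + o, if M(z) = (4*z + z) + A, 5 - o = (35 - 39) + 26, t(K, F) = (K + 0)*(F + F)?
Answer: 9278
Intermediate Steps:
t(K, F) = 2*F*K (t(K, F) = K*(2*F) = 2*F*K)
o = -17 (o = 5 - ((35 - 39) + 26) = 5 - (-4 + 26) = 5 - 1*22 = 5 - 22 = -17)
A = -60 (A = 2*6*(-5) = -60)
M(z) = -60 + 5*z (M(z) = (4*z + z) - 60 = 5*z - 60 = -60 + 5*z)
-143*M(-1) + o = -143*(-60 + 5*(-1)) - 17 = -143*(-60 - 5) - 17 = -143*(-65) - 17 = 9295 - 17 = 9278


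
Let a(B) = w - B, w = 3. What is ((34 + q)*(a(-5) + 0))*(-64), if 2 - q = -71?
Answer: -54784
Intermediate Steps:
q = 73 (q = 2 - 1*(-71) = 2 + 71 = 73)
a(B) = 3 - B
((34 + q)*(a(-5) + 0))*(-64) = ((34 + 73)*((3 - 1*(-5)) + 0))*(-64) = (107*((3 + 5) + 0))*(-64) = (107*(8 + 0))*(-64) = (107*8)*(-64) = 856*(-64) = -54784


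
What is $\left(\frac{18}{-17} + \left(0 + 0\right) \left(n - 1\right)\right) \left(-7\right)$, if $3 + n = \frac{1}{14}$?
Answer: $\frac{126}{17} \approx 7.4118$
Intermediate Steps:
$n = - \frac{41}{14}$ ($n = -3 + \frac{1}{14} = - \frac{41}{14} \approx -2.9286$)
$\left(\frac{18}{-17} + \left(0 + 0\right) \left(n - 1\right)\right) \left(-7\right) = \left(\frac{18}{-17} + \left(0 + 0\right) \left(- \frac{41}{14} - 1\right)\right) \left(-7\right) = \left(18 \left(- \frac{1}{17}\right) + 0 \left(- \frac{55}{14}\right)\right) \left(-7\right) = \left(- \frac{18}{17} + 0\right) \left(-7\right) = \left(- \frac{18}{17}\right) \left(-7\right) = \frac{126}{17}$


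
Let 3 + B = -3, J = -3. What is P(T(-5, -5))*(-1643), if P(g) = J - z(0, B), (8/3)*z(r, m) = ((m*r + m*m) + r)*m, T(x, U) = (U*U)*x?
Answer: -128154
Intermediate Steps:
B = -6 (B = -3 - 3 = -6)
T(x, U) = x*U² (T(x, U) = U²*x = x*U²)
z(r, m) = 3*m*(r + m² + m*r)/8 (z(r, m) = 3*(((m*r + m*m) + r)*m)/8 = 3*(((m*r + m²) + r)*m)/8 = 3*(((m² + m*r) + r)*m)/8 = 3*((r + m² + m*r)*m)/8 = 3*(m*(r + m² + m*r))/8 = 3*m*(r + m² + m*r)/8)
P(g) = 78 (P(g) = -3 - 3*(-6)*(0 + (-6)² - 6*0)/8 = -3 - 3*(-6)*(0 + 36 + 0)/8 = -3 - 3*(-6)*36/8 = -3 - 1*(-81) = -3 + 81 = 78)
P(T(-5, -5))*(-1643) = 78*(-1643) = -128154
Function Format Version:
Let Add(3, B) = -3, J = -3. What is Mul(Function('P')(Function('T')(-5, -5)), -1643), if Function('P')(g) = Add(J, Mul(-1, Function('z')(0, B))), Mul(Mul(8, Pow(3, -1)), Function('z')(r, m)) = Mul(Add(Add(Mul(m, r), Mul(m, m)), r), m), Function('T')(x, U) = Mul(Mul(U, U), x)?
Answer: -128154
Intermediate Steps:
B = -6 (B = Add(-3, -3) = -6)
Function('T')(x, U) = Mul(x, Pow(U, 2)) (Function('T')(x, U) = Mul(Pow(U, 2), x) = Mul(x, Pow(U, 2)))
Function('z')(r, m) = Mul(Rational(3, 8), m, Add(r, Pow(m, 2), Mul(m, r))) (Function('z')(r, m) = Mul(Rational(3, 8), Mul(Add(Add(Mul(m, r), Mul(m, m)), r), m)) = Mul(Rational(3, 8), Mul(Add(Add(Mul(m, r), Pow(m, 2)), r), m)) = Mul(Rational(3, 8), Mul(Add(Add(Pow(m, 2), Mul(m, r)), r), m)) = Mul(Rational(3, 8), Mul(Add(r, Pow(m, 2), Mul(m, r)), m)) = Mul(Rational(3, 8), Mul(m, Add(r, Pow(m, 2), Mul(m, r)))) = Mul(Rational(3, 8), m, Add(r, Pow(m, 2), Mul(m, r))))
Function('P')(g) = 78 (Function('P')(g) = Add(-3, Mul(-1, Mul(Rational(3, 8), -6, Add(0, Pow(-6, 2), Mul(-6, 0))))) = Add(-3, Mul(-1, Mul(Rational(3, 8), -6, Add(0, 36, 0)))) = Add(-3, Mul(-1, Mul(Rational(3, 8), -6, 36))) = Add(-3, Mul(-1, -81)) = Add(-3, 81) = 78)
Mul(Function('P')(Function('T')(-5, -5)), -1643) = Mul(78, -1643) = -128154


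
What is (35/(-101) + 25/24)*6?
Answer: 1685/404 ≈ 4.1708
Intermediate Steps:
(35/(-101) + 25/24)*6 = (35*(-1/101) + 25*(1/24))*6 = (-35/101 + 25/24)*6 = (1685/2424)*6 = 1685/404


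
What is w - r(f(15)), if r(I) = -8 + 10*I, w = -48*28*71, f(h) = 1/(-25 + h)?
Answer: -95415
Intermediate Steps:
w = -95424 (w = -1344*71 = -95424)
w - r(f(15)) = -95424 - (-8 + 10/(-25 + 15)) = -95424 - (-8 + 10/(-10)) = -95424 - (-8 + 10*(-⅒)) = -95424 - (-8 - 1) = -95424 - 1*(-9) = -95424 + 9 = -95415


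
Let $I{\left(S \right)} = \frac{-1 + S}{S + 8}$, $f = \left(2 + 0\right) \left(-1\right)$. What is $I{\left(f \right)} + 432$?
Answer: $\frac{863}{2} \approx 431.5$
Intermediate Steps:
$f = -2$ ($f = 2 \left(-1\right) = -2$)
$I{\left(S \right)} = \frac{-1 + S}{8 + S}$
$I{\left(f \right)} + 432 = \frac{-1 - 2}{8 - 2} + 432 = \frac{1}{6} \left(-3\right) + 432 = - \frac{1}{2} + 432 = \frac{863}{2}$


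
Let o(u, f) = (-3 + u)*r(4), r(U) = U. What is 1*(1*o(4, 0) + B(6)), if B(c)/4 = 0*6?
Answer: 4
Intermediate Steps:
B(c) = 0 (B(c) = 4*(0*6) = 4*0 = 0)
o(u, f) = -12 + 4*u (o(u, f) = (-3 + u)*4 = -12 + 4*u)
1*(1*o(4, 0) + B(6)) = 1*(1*(-12 + 4*4) + 0) = 1*(1*(-12 + 16) + 0) = 1*(1*4 + 0) = 1*(4 + 0) = 1*4 = 4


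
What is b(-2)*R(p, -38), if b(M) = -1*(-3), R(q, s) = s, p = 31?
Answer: -114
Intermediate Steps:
b(M) = 3
b(-2)*R(p, -38) = 3*(-38) = -114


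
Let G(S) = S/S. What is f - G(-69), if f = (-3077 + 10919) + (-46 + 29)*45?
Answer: 7076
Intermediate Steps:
G(S) = 1
f = 7077 (f = 7842 - 17*45 = 7842 - 765 = 7077)
f - G(-69) = 7077 - 1*1 = 7077 - 1 = 7076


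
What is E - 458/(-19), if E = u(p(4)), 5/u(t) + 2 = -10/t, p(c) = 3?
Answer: 7043/304 ≈ 23.168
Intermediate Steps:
u(t) = 5/(-2 - 10/t)
E = -15/16 (E = -5*3/(10 + 2*3) = -5*3/(10 + 6) = -5*3/16 = -5*3*1/16 = -15/16 ≈ -0.93750)
E - 458/(-19) = -15/16 - 458/(-19) = -15/16 - 458*(-1)/19 = -15/16 - 1*(-458/19) = -15/16 + 458/19 = 7043/304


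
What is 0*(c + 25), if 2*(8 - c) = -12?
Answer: 0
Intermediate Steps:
c = 14 (c = 8 - ½*(-12) = 8 + 6 = 14)
0*(c + 25) = 0*(14 + 25) = 0*39 = 0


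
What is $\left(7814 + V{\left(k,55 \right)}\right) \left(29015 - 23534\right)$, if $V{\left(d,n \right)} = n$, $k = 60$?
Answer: $43129989$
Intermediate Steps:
$\left(7814 + V{\left(k,55 \right)}\right) \left(29015 - 23534\right) = \left(7814 + 55\right) \left(29015 - 23534\right) = 7869 \cdot 5481 = 43129989$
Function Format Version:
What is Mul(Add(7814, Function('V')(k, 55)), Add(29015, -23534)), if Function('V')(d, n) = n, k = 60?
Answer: 43129989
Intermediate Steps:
Mul(Add(7814, Function('V')(k, 55)), Add(29015, -23534)) = Mul(Add(7814, 55), Add(29015, -23534)) = Mul(7869, 5481) = 43129989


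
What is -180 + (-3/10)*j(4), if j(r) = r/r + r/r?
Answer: -903/5 ≈ -180.60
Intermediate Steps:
j(r) = 2 (j(r) = 1 + 1 = 2)
-180 + (-3/10)*j(4) = -180 - 3/10*2 = -180 - ⅗ = -903/5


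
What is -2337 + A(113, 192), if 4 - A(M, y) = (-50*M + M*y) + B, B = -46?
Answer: -18333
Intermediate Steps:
A(M, y) = 50 + 50*M - M*y (A(M, y) = 4 - ((-50*M + M*y) - 46) = 4 - (-46 - 50*M + M*y) = 4 + (46 + 50*M - M*y) = 50 + 50*M - M*y)
-2337 + A(113, 192) = -2337 + (50 + 50*113 - 1*113*192) = -2337 + (50 + 5650 - 21696) = -2337 - 15996 = -18333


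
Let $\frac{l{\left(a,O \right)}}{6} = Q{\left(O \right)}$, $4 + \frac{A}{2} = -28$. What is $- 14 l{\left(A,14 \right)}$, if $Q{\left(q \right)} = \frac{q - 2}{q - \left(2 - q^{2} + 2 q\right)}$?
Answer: $- \frac{28}{5} \approx -5.6$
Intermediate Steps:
$A = -64$ ($A = -8 + 2 \left(-28\right) = -8 - 56 = -64$)
$Q{\left(q \right)} = \frac{-2 + q}{-2 + q^{2} - q}$ ($Q{\left(q \right)} = \frac{-2 + q}{q - \left(2 - q^{2} + 2 q\right)} = \frac{-2 + q}{-2 + q^{2} - q}$)
$l{\left(a,O \right)} = \frac{6}{1 + O}$
$- 14 l{\left(A,14 \right)} = - 14 \frac{6}{1 + 14} = - 14 \cdot \frac{6}{15} = - 14 \cdot 6 \cdot \frac{1}{15} = \left(-14\right) \frac{2}{5} = - \frac{28}{5}$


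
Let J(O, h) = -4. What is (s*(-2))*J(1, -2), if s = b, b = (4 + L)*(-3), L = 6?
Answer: -240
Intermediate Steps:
b = -30 (b = (4 + 6)*(-3) = 10*(-3) = -30)
s = -30
(s*(-2))*J(1, -2) = -30*(-2)*(-4) = 60*(-4) = -240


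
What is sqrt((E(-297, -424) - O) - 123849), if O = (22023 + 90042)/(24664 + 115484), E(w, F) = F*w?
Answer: sqrt(1133858155911)/23358 ≈ 45.587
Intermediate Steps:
O = 37355/46716 (O = 112065/140148 = 112065*(1/140148) = 37355/46716 ≈ 0.79962)
sqrt((E(-297, -424) - O) - 123849) = sqrt((-424*(-297) - 1*37355/46716) - 123849) = sqrt((125928 - 37355/46716) - 123849) = sqrt(5882815093/46716 - 123849) = sqrt(97085209/46716) = sqrt(1133858155911)/23358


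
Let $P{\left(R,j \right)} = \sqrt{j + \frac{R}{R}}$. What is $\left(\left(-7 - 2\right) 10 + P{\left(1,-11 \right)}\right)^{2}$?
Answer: $\left(90 - i \sqrt{10}\right)^{2} \approx 8090.0 - 569.21 i$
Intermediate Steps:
$P{\left(R,j \right)} = \sqrt{1 + j}$ ($P{\left(R,j \right)} = \sqrt{j + 1} = \sqrt{1 + j}$)
$\left(\left(-7 - 2\right) 10 + P{\left(1,-11 \right)}\right)^{2} = \left(\left(-7 - 2\right) 10 + \sqrt{1 - 11}\right)^{2} = \left(\left(-9\right) 10 + \sqrt{-10}\right)^{2} = \left(-90 + i \sqrt{10}\right)^{2}$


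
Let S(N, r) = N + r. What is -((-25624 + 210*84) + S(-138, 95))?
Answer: 8027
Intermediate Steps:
-((-25624 + 210*84) + S(-138, 95)) = -((-25624 + 210*84) + (-138 + 95)) = -((-25624 + 17640) - 43) = -(-7984 - 43) = -1*(-8027) = 8027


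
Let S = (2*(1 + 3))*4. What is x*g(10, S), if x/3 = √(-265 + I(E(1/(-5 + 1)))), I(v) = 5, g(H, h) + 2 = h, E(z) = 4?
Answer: 180*I*√65 ≈ 1451.2*I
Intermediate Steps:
S = 32 (S = (2*4)*4 = 8*4 = 32)
g(H, h) = -2 + h
x = 6*I*√65 (x = 3*√(-265 + 5) = 3*√(-260) = 3*(2*I*√65) = 6*I*√65 ≈ 48.374*I)
x*g(10, S) = (6*I*√65)*(-2 + 32) = (6*I*√65)*30 = 180*I*√65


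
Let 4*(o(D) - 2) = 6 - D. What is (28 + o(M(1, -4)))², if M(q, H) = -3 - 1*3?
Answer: 1089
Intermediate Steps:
M(q, H) = -6 (M(q, H) = -3 - 3 = -6)
o(D) = 7/2 - D/4 (o(D) = 2 + (6 - D)/4 = 2 + (3/2 - D/4) = 7/2 - D/4)
(28 + o(M(1, -4)))² = (28 + (7/2 - ¼*(-6)))² = (28 + (7/2 + 3/2))² = (28 + 5)² = 33² = 1089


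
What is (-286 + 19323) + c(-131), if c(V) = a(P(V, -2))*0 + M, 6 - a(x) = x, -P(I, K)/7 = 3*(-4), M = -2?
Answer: 19035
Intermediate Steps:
P(I, K) = 84 (P(I, K) = -21*(-4) = -7*(-12) = 84)
a(x) = 6 - x
c(V) = -2 (c(V) = (6 - 1*84)*0 - 2 = (6 - 84)*0 - 2 = -78*0 - 2 = 0 - 2 = -2)
(-286 + 19323) + c(-131) = (-286 + 19323) - 2 = 19037 - 2 = 19035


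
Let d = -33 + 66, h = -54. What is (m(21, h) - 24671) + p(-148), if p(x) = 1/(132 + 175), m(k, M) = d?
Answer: -7563865/307 ≈ -24638.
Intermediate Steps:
d = 33
m(k, M) = 33
p(x) = 1/307
(m(21, h) - 24671) + p(-148) = (33 - 24671) + 1/307 = -24638 + 1/307 = -7563865/307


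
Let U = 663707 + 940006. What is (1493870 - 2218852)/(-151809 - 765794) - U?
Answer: -1471571134957/917603 ≈ -1.6037e+6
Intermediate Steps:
U = 1603713
(1493870 - 2218852)/(-151809 - 765794) - U = (1493870 - 2218852)/(-151809 - 765794) - 1*1603713 = -724982/(-917603) - 1603713 = -724982*(-1/917603) - 1603713 = 724982/917603 - 1603713 = -1471571134957/917603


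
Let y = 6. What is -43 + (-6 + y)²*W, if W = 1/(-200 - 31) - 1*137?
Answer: -43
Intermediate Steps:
W = -31648/231 (W = 1/(-231) - 137 = -1/231 - 137 = -31648/231 ≈ -137.00)
-43 + (-6 + y)²*W = -43 + (-6 + 6)²*(-31648/231) = -43 + 0²*(-31648/231) = -43 + 0*(-31648/231) = -43 + 0 = -43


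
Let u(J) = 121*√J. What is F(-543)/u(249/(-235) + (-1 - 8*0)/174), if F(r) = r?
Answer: 543*I*√36351210/752983 ≈ 4.3478*I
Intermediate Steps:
F(-543)/u(249/(-235) + (-1 - 8*0)/174) = -543*1/(121*√(249/(-235) + (-1 - 8*0)/174)) = -543*1/(121*√(249*(-1/235) + (-1 + 0)*(1/174))) = -543*1/(121*√(-249/235 - 1*1/174)) = -543*1/(121*√(-249/235 - 1/174)) = -543*(-I*√36351210/752983) = -(-543)*I*√36351210/752983 = 543*I*√36351210/752983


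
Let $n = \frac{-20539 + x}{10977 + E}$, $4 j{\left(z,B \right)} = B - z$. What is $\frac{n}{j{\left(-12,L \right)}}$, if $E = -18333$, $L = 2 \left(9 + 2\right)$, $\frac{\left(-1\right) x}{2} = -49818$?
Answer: $- \frac{79097}{62526} \approx -1.265$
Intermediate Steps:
$x = 99636$ ($x = \left(-2\right) \left(-49818\right) = 99636$)
$L = 22$ ($L = 2 \cdot 11 = 22$)
$j{\left(z,B \right)} = - \frac{z}{4} + \frac{B}{4}$ ($j{\left(z,B \right)} = \frac{B - z}{4} = - \frac{z}{4} + \frac{B}{4}$)
$n = - \frac{79097}{7356}$ ($n = \frac{-20539 + 99636}{10977 - 18333} = \frac{79097}{-7356} = 79097 \left(- \frac{1}{7356}\right) = - \frac{79097}{7356} \approx -10.753$)
$\frac{n}{j{\left(-12,L \right)}} = - \frac{79097}{7356 \left(\left(- \frac{1}{4}\right) \left(-12\right) + \frac{1}{4} \cdot 22\right)} = - \frac{79097}{7356 \left(3 + \frac{11}{2}\right)} = - \frac{79097}{7356 \cdot \frac{17}{2}} = \left(- \frac{79097}{7356}\right) \frac{2}{17} = - \frac{79097}{62526}$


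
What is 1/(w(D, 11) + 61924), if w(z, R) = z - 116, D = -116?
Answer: 1/61692 ≈ 1.6210e-5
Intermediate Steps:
w(z, R) = -116 + z
1/(w(D, 11) + 61924) = 1/((-116 - 116) + 61924) = 1/(-232 + 61924) = 1/61692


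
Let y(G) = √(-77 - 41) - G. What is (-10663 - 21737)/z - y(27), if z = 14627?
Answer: 362529/14627 - I*√118 ≈ 24.785 - 10.863*I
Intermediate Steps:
y(G) = -G + I*√118 (y(G) = √(-118) - G = I*√118 - G = -G + I*√118)
(-10663 - 21737)/z - y(27) = (-10663 - 21737)/14627 - (-1*27 + I*√118) = -32400*1/14627 - (-27 + I*√118) = -32400/14627 + (27 - I*√118) = 362529/14627 - I*√118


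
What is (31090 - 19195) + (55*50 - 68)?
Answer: 14577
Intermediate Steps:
(31090 - 19195) + (55*50 - 68) = 11895 + (2750 - 68) = 11895 + 2682 = 14577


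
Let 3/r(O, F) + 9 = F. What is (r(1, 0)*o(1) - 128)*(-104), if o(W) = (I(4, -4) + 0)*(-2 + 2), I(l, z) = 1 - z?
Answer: 13312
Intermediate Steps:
r(O, F) = 3/(-9 + F)
o(W) = 0 (o(W) = ((1 - 1*(-4)) + 0)*(-2 + 2) = ((1 + 4) + 0)*0 = (5 + 0)*0 = 5*0 = 0)
(r(1, 0)*o(1) - 128)*(-104) = ((3/(-9 + 0))*0 - 128)*(-104) = ((3/(-9))*0 - 128)*(-104) = ((3*(-⅑))*0 - 128)*(-104) = (-⅓*0 - 128)*(-104) = (0 - 128)*(-104) = -128*(-104) = 13312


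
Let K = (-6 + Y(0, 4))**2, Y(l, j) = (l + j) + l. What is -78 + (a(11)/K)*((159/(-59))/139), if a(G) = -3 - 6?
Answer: -2557281/32804 ≈ -77.956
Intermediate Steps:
Y(l, j) = j + 2*l (Y(l, j) = (j + l) + l = j + 2*l)
a(G) = -9
K = 4 (K = (-6 + (4 + 2*0))**2 = (-6 + (4 + 0))**2 = (-6 + 4)**2 = (-2)**2 = 4)
-78 + (a(11)/K)*((159/(-59))/139) = -78 + (-9/4)*((159/(-59))/139) = -78 + (-9*1/4)*((159*(-1/59))*(1/139)) = -78 - (-1431)/(236*139) = -78 - 9/4*(-159/8201) = -78 + 1431/32804 = -2557281/32804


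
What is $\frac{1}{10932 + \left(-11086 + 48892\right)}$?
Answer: $\frac{1}{48738} \approx 2.0518 \cdot 10^{-5}$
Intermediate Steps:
$\frac{1}{10932 + \left(-11086 + 48892\right)} = \frac{1}{10932 + 37806} = \frac{1}{48738}$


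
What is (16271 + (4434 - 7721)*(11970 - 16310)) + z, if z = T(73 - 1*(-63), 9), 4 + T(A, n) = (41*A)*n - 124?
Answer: 14331907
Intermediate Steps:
T(A, n) = -128 + 41*A*n (T(A, n) = -4 + ((41*A)*n - 124) = -4 + (41*A*n - 124) = -4 + (-124 + 41*A*n) = -128 + 41*A*n)
z = 50056 (z = -128 + 41*(73 - 1*(-63))*9 = -128 + 41*(73 + 63)*9 = -128 + 41*136*9 = -128 + 50184 = 50056)
(16271 + (4434 - 7721)*(11970 - 16310)) + z = (16271 + (4434 - 7721)*(11970 - 16310)) + 50056 = (16271 - 3287*(-4340)) + 50056 = (16271 + 14265580) + 50056 = 14281851 + 50056 = 14331907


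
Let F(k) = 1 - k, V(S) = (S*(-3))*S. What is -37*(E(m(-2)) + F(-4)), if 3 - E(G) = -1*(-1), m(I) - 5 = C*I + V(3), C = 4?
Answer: -259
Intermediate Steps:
V(S) = -3*S**2 (V(S) = (-3*S)*S = -3*S**2)
m(I) = -22 + 4*I (m(I) = 5 + (4*I - 3*3**2) = 5 + (4*I - 3*9) = 5 + (4*I - 27) = 5 + (-27 + 4*I) = -22 + 4*I)
E(G) = 2 (E(G) = 3 - (-1)*(-1) = 3 - 1*1 = 3 - 1 = 2)
-37*(E(m(-2)) + F(-4)) = -37*(2 + (1 - 1*(-4))) = -37*(2 + (1 + 4)) = -37*(2 + 5) = -37*7 = -259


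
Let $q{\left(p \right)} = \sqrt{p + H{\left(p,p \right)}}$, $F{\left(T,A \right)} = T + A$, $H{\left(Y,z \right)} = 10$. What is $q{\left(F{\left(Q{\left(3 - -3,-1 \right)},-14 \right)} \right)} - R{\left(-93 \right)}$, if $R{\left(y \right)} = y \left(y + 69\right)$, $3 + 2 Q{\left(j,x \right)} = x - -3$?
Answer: $-2232 + \frac{3 i \sqrt{2}}{2} \approx -2232.0 + 2.1213 i$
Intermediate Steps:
$Q{\left(j,x \right)} = \frac{x}{2}$ ($Q{\left(j,x \right)} = - \frac{3}{2} + \frac{x - -3}{2} = - \frac{3}{2} + \frac{x + 3}{2} = - \frac{3}{2} + \frac{3 + x}{2} = - \frac{3}{2} + \left(\frac{3}{2} + \frac{x}{2}\right) = \frac{x}{2}$)
$F{\left(T,A \right)} = A + T$
$q{\left(p \right)} = \sqrt{10 + p}$ ($q{\left(p \right)} = \sqrt{p + 10} = \sqrt{10 + p}$)
$R{\left(y \right)} = y \left(69 + y\right)$
$q{\left(F{\left(Q{\left(3 - -3,-1 \right)},-14 \right)} \right)} - R{\left(-93 \right)} = \sqrt{10 + \left(-14 + \frac{1}{2} \left(-1\right)\right)} - - 93 \left(69 - 93\right) = \sqrt{10 - \frac{29}{2}} - \left(-93\right) \left(-24\right) = \sqrt{10 - \frac{29}{2}} - 2232 = \sqrt{- \frac{9}{2}} - 2232 = \frac{3 i \sqrt{2}}{2} - 2232 = -2232 + \frac{3 i \sqrt{2}}{2}$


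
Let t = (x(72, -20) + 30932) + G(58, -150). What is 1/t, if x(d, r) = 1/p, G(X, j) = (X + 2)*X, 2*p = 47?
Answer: 47/1617366 ≈ 2.9060e-5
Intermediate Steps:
p = 47/2 (p = (1/2)*47 = 47/2 ≈ 23.500)
G(X, j) = X*(2 + X) (G(X, j) = (2 + X)*X = X*(2 + X))
x(d, r) = 2/47 (x(d, r) = 1/(47/2) = 2/47)
t = 1617366/47 (t = (2/47 + 30932) + 58*(2 + 58) = 1453806/47 + 58*60 = 1453806/47 + 3480 = 1617366/47 ≈ 34412.)
1/t = 1/(1617366/47) = 47/1617366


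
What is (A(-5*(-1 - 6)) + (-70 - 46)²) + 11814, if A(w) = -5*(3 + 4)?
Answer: 25235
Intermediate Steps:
A(w) = -35 (A(w) = -5*7 = -35)
(A(-5*(-1 - 6)) + (-70 - 46)²) + 11814 = (-35 + (-70 - 46)²) + 11814 = (-35 + (-116)²) + 11814 = (-35 + 13456) + 11814 = 13421 + 11814 = 25235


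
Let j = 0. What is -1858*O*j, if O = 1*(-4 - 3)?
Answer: 0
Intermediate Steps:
O = -7 (O = 1*(-7) = -7)
-1858*O*j = -(-13006)*0 = -1858*0 = 0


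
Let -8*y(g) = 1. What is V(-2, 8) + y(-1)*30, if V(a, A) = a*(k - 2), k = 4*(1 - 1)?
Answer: ¼ ≈ 0.25000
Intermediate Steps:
k = 0 (k = 4*0 = 0)
y(g) = -⅛ (y(g) = -⅛*1 = -⅛)
V(a, A) = -2*a (V(a, A) = a*(0 - 2) = a*(-2) = -2*a)
V(-2, 8) + y(-1)*30 = -2*(-2) - ⅛*30 = 4 - 15/4 = ¼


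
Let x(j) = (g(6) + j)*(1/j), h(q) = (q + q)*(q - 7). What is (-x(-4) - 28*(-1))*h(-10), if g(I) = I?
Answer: 9690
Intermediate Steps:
h(q) = 2*q*(-7 + q) (h(q) = (2*q)*(-7 + q) = 2*q*(-7 + q))
x(j) = (6 + j)/j (x(j) = (6 + j)*(1/j) = (6 + j)/j)
(-x(-4) - 28*(-1))*h(-10) = (-(6 - 4)/(-4) - 28*(-1))*(2*(-10)*(-7 - 10)) = (-(-1)*2/4 - 4*(-7))*(2*(-10)*(-17)) = (-1*(-½) + 28)*340 = (½ + 28)*340 = (57/2)*340 = 9690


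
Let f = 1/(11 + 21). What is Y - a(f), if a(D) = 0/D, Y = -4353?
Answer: -4353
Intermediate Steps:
f = 1/32 ≈ 0.031250
a(D) = 0
Y - a(f) = -4353 - 1*0 = -4353 + 0 = -4353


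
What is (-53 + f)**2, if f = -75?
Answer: 16384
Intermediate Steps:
(-53 + f)**2 = (-53 - 75)**2 = (-128)**2 = 16384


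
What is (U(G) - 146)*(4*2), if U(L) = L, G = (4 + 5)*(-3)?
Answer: -1384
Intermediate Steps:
G = -27 (G = 9*(-3) = -27)
(U(G) - 146)*(4*2) = (-27 - 146)*(4*2) = -173*8 = -1384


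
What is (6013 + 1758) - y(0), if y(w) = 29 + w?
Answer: 7742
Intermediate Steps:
(6013 + 1758) - y(0) = (6013 + 1758) - (29 + 0) = 7771 - 1*29 = 7771 - 29 = 7742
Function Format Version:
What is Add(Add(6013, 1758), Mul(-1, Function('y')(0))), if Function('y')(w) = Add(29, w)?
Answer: 7742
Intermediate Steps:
Add(Add(6013, 1758), Mul(-1, Function('y')(0))) = Add(Add(6013, 1758), Mul(-1, Add(29, 0))) = Add(7771, Mul(-1, 29)) = Add(7771, -29) = 7742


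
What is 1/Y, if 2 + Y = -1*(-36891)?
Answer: 1/36889 ≈ 2.7108e-5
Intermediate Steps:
Y = 36889 (Y = -2 - 1*(-36891) = -2 + 36891 = 36889)
1/Y = 1/36889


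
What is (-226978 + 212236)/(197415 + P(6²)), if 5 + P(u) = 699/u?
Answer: -176904/2369153 ≈ -0.074670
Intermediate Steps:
P(u) = -5 + 699/u
(-226978 + 212236)/(197415 + P(6²)) = (-226978 + 212236)/(197415 + (-5 + 699/(6²))) = -14742/(197415 + (-5 + 699/36)) = -14742/(197415 + (-5 + 699*(1/36))) = -14742/(197415 + (-5 + 233/12)) = -14742/(197415 + 173/12) = -14742/2369153/12 = -14742*12/2369153 = -176904/2369153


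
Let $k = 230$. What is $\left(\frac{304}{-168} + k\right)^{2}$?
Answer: $\frac{22963264}{441} \approx 52071.0$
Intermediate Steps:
$\left(\frac{304}{-168} + k\right)^{2} = \left(\frac{304}{-168} + 230\right)^{2} = \left(304 \left(- \frac{1}{168}\right) + 230\right)^{2} = \left(- \frac{38}{21} + 230\right)^{2} = \left(\frac{4792}{21}\right)^{2} = \frac{22963264}{441}$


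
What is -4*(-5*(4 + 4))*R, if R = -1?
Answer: -160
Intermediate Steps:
-4*(-5*(4 + 4))*R = -4*(-5*(4 + 4))*(-1) = -4*(-5*8)*(-1) = -(-160)*(-1) = -4*40 = -160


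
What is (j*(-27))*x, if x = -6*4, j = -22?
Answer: -14256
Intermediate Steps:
x = -24
(j*(-27))*x = -22*(-27)*(-24) = 594*(-24) = -14256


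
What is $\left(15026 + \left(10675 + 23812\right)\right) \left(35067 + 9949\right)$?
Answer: $2228877208$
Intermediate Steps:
$\left(15026 + \left(10675 + 23812\right)\right) \left(35067 + 9949\right) = \left(15026 + 34487\right) 45016 = 49513 \cdot 45016 = 2228877208$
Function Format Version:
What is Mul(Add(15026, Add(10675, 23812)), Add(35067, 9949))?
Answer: 2228877208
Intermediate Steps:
Mul(Add(15026, Add(10675, 23812)), Add(35067, 9949)) = Mul(Add(15026, 34487), 45016) = Mul(49513, 45016) = 2228877208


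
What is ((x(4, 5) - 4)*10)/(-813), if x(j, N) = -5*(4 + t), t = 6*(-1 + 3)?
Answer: 280/271 ≈ 1.0332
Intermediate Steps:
t = 12 (t = 6*2 = 12)
x(j, N) = -80 (x(j, N) = -5*(4 + 12) = -5*16 = -80)
((x(4, 5) - 4)*10)/(-813) = ((-80 - 4)*10)/(-813) = -84*10*(-1/813) = -840*(-1/813) = 280/271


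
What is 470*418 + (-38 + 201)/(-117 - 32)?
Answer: 29272377/149 ≈ 1.9646e+5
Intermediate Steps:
470*418 + (-38 + 201)/(-117 - 32) = 196460 + 163/(-149) = 196460 + 163*(-1/149) = 196460 - 163/149 = 29272377/149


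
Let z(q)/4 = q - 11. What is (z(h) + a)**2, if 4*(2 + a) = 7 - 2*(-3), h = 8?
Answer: 1849/16 ≈ 115.56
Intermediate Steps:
z(q) = -44 + 4*q (z(q) = 4*(q - 11) = 4*(-11 + q) = -44 + 4*q)
a = 5/4 (a = -2 + (7 - 2*(-3))/4 = -2 + (7 + 6)/4 = -2 + (1/4)*13 = -2 + 13/4 = 5/4 ≈ 1.2500)
(z(h) + a)**2 = ((-44 + 4*8) + 5/4)**2 = ((-44 + 32) + 5/4)**2 = (-12 + 5/4)**2 = (-43/4)**2 = 1849/16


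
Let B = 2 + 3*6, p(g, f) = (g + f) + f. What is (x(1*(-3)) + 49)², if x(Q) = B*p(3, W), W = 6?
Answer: 121801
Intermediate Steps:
p(g, f) = g + 2*f (p(g, f) = (f + g) + f = g + 2*f)
B = 20 (B = 2 + 18 = 20)
x(Q) = 300 (x(Q) = 20*(3 + 2*6) = 20*(3 + 12) = 20*15 = 300)
(x(1*(-3)) + 49)² = (300 + 49)² = 349² = 121801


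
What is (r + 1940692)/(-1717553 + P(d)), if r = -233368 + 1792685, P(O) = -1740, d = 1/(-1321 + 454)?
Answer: -3500009/1719293 ≈ -2.0357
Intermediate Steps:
d = -1/867 (d = 1/(-867) = -1/867 ≈ -0.0011534)
r = 1559317
(r + 1940692)/(-1717553 + P(d)) = (1559317 + 1940692)/(-1717553 - 1740) = 3500009/(-1719293) = 3500009*(-1/1719293) = -3500009/1719293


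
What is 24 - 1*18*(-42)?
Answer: 780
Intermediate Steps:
24 - 1*18*(-42) = 24 - 18*(-42) = 24 + 756 = 780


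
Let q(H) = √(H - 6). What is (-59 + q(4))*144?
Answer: -8496 + 144*I*√2 ≈ -8496.0 + 203.65*I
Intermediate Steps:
q(H) = √(-6 + H)
(-59 + q(4))*144 = (-59 + √(-6 + 4))*144 = (-59 + √(-2))*144 = (-59 + I*√2)*144 = -8496 + 144*I*√2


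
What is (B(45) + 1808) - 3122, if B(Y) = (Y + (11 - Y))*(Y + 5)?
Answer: -764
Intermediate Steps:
B(Y) = 55 + 11*Y (B(Y) = 11*(5 + Y) = 55 + 11*Y)
(B(45) + 1808) - 3122 = ((55 + 11*45) + 1808) - 3122 = ((55 + 495) + 1808) - 3122 = (550 + 1808) - 3122 = 2358 - 3122 = -764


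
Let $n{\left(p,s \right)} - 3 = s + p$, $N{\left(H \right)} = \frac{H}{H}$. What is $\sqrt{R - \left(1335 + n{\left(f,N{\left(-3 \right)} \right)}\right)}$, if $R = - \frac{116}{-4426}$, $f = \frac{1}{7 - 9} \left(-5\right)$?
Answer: $\frac{3 i \sqrt{2919863182}}{4426} \approx 36.626 i$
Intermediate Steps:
$f = \frac{5}{2}$ ($f = \frac{1}{-2} \left(-5\right) = \left(- \frac{1}{2}\right) \left(-5\right) = \frac{5}{2} \approx 2.5$)
$N{\left(H \right)} = 1$
$n{\left(p,s \right)} = 3 + p + s$ ($n{\left(p,s \right)} = 3 + \left(s + p\right) = 3 + \left(p + s\right) = 3 + p + s$)
$R = \frac{58}{2213}$ ($R = \left(-116\right) \left(- \frac{1}{4426}\right) = \frac{58}{2213} \approx 0.026209$)
$\sqrt{R - \left(1335 + n{\left(f,N{\left(-3 \right)} \right)}\right)} = \sqrt{\frac{58}{2213} - \frac{2683}{2}} = \sqrt{- \frac{5937363}{4426}} = \frac{3 i \sqrt{2919863182}}{4426}$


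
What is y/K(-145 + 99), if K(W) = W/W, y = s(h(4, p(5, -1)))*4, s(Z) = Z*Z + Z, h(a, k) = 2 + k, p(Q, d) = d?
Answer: 8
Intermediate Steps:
s(Z) = Z + Z² (s(Z) = Z² + Z = Z + Z²)
y = 8 (y = ((2 - 1)*(1 + (2 - 1)))*4 = (1*(1 + 1))*4 = (1*2)*4 = 2*4 = 8)
K(W) = 1
y/K(-145 + 99) = 8/1 = 8*1 = 8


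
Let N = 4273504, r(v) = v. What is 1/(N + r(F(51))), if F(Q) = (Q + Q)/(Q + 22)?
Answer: 73/311965894 ≈ 2.3400e-7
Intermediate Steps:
F(Q) = 2*Q/(22 + Q) (F(Q) = (2*Q)/(22 + Q) = 2*Q/(22 + Q))
1/(N + r(F(51))) = 1/(4273504 + 2*51/(22 + 51)) = 1/(4273504 + 2*51/73) = 1/(4273504 + 2*51*(1/73)) = 1/(4273504 + 102/73) = 1/(311965894/73) = 73/311965894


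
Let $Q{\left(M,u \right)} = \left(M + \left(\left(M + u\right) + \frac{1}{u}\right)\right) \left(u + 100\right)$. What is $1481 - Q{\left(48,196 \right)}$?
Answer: $- \frac{4162673}{49} \approx -84953.0$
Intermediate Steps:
$Q{\left(M,u \right)} = \left(100 + u\right) \left(u + \frac{1}{u} + 2 M\right)$ ($Q{\left(M,u \right)} = \left(M + \left(M + u + \frac{1}{u}\right)\right) \left(100 + u\right) = \left(u + \frac{1}{u} + 2 M\right) \left(100 + u\right) = \left(100 + u\right) \left(u + \frac{1}{u} + 2 M\right)$)
$1481 - Q{\left(48,196 \right)} = 1481 - \left(1 + 196^{2} + 100 \cdot 196 + \frac{100}{196} + 200 \cdot 48 + 2 \cdot 48 \cdot 196\right) = 1481 - \left(1 + 38416 + 19600 + 100 \cdot \frac{1}{196} + 9600 + 18816\right) = 1481 - \left(1 + 38416 + 19600 + \frac{25}{49} + 9600 + 18816\right) = 1481 - \frac{4235242}{49} = - \frac{4162673}{49}$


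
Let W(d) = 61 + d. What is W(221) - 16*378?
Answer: -5766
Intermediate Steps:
W(221) - 16*378 = (61 + 221) - 16*378 = 282 - 6048 = -5766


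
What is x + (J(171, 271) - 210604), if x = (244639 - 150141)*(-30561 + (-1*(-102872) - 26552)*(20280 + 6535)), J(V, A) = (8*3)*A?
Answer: 193389234400922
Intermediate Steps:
J(V, A) = 24*A
x = 193389234605022 (x = 94498*(-30561 + (102872 - 26552)*26815) = 94498*(-30561 + 76320*26815) = 94498*(-30561 + 2046520800) = 94498*2046490239 = 193389234605022)
x + (J(171, 271) - 210604) = 193389234605022 + (24*271 - 210604) = 193389234605022 + (6504 - 210604) = 193389234605022 - 204100 = 193389234400922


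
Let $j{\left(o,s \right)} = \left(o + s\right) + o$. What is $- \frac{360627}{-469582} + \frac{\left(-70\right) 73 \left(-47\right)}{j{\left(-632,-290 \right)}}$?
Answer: $- \frac{8015649613}{52123602} \approx -153.78$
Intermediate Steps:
$j{\left(o,s \right)} = s + 2 o$
$- \frac{360627}{-469582} + \frac{\left(-70\right) 73 \left(-47\right)}{j{\left(-632,-290 \right)}} = - \frac{360627}{-469582} + \frac{\left(-70\right) 73 \left(-47\right)}{-290 + 2 \left(-632\right)} = \left(-360627\right) \left(- \frac{1}{469582}\right) + \frac{\left(-5110\right) \left(-47\right)}{-290 - 1264} = \frac{360627}{469582} + \frac{240170}{-1554} = \frac{360627}{469582} + 240170 \left(- \frac{1}{1554}\right) = \frac{360627}{469582} - \frac{17155}{111} = - \frac{8015649613}{52123602}$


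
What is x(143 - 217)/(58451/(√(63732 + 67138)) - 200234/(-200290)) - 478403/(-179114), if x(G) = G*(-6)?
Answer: 1085812566956624923762999/409132594532082536809122 + 17351706714795340*√130870/2284202209386661773 ≈ 5.4020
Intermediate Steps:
x(G) = -6*G
x(143 - 217)/(58451/(√(63732 + 67138)) - 200234/(-200290)) - 478403/(-179114) = (-6*(143 - 217))/(58451/(√(63732 + 67138)) - 200234/(-200290)) - 478403/(-179114) = (-6*(-74))/(58451/(√130870) - 200234*(-1/200290)) - 478403*(-1/179114) = 444/(58451*(√130870/130870) + 100117/100145) + 478403/179114 = 444/(58451*√130870/130870 + 100117/100145) + 478403/179114 = 444/(100117/100145 + 58451*√130870/130870) + 478403/179114 = 478403/179114 + 444/(100117/100145 + 58451*√130870/130870)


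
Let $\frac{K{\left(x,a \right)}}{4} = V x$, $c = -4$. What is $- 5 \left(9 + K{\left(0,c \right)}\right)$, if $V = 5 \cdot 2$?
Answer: $-45$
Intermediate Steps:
$V = 10$
$K{\left(x,a \right)} = 40 x$ ($K{\left(x,a \right)} = 4 \cdot 10 x = 40 x$)
$- 5 \left(9 + K{\left(0,c \right)}\right) = - 5 \left(9 + 40 \cdot 0\right) = - 5 \left(9 + 0\right) = \left(-5\right) 9 = -45$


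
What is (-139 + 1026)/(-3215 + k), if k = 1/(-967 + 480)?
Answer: -431969/1565706 ≈ -0.27589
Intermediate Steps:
k = -1/487 (k = 1/(-487) = -1/487 ≈ -0.0020534)
(-139 + 1026)/(-3215 + k) = (-139 + 1026)/(-3215 - 1/487) = 887/(-1565706/487) = 887*(-487/1565706) = -431969/1565706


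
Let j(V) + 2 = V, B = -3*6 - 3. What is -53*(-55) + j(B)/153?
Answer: 445972/153 ≈ 2914.9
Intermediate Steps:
B = -21 (B = -18 - 3 = -21)
j(V) = -2 + V
-53*(-55) + j(B)/153 = -53*(-55) + (-2 - 21)/153 = 2915 - 23*1/153 = 2915 - 23/153 = 445972/153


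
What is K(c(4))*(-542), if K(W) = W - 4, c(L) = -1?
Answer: 2710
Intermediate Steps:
K(W) = -4 + W
K(c(4))*(-542) = (-4 - 1)*(-542) = -5*(-542) = 2710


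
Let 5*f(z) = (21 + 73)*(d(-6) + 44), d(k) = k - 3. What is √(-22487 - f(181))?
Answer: I*√23145 ≈ 152.13*I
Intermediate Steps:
d(k) = -3 + k
f(z) = 658 (f(z) = ((21 + 73)*((-3 - 6) + 44))/5 = (94*(-9 + 44))/5 = (94*35)/5 = (⅕)*3290 = 658)
√(-22487 - f(181)) = √(-22487 - 1*658) = √(-22487 - 658) = √(-23145) = I*√23145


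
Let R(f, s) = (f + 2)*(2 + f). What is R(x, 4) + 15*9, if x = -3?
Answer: 136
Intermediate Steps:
R(f, s) = (2 + f)² (R(f, s) = (2 + f)*(2 + f) = (2 + f)²)
R(x, 4) + 15*9 = (2 - 3)² + 15*9 = (-1)² + 135 = 1 + 135 = 136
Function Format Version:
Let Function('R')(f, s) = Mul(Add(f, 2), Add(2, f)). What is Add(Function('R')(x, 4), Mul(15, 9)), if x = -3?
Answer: 136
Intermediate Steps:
Function('R')(f, s) = Pow(Add(2, f), 2) (Function('R')(f, s) = Mul(Add(2, f), Add(2, f)) = Pow(Add(2, f), 2))
Add(Function('R')(x, 4), Mul(15, 9)) = Add(Pow(Add(2, -3), 2), Mul(15, 9)) = Add(Pow(-1, 2), 135) = Add(1, 135) = 136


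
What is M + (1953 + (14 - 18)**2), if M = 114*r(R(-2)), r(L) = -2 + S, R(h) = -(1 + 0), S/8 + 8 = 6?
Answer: -83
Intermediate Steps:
S = -16 (S = -64 + 8*6 = -64 + 48 = -16)
R(h) = -1 (R(h) = -1*1 = -1)
r(L) = -18 (r(L) = -2 - 16 = -18)
M = -2052 (M = 114*(-18) = -2052)
M + (1953 + (14 - 18)**2) = -2052 + (1953 + (14 - 18)**2) = -2052 + (1953 + (-4)**2) = -2052 + (1953 + 16) = -2052 + 1969 = -83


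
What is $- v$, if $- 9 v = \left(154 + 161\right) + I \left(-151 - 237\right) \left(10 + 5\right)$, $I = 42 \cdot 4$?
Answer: $-108605$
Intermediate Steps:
$I = 168$
$v = 108605$ ($v = - \frac{\left(154 + 161\right) + 168 \left(-151 - 237\right) \left(10 + 5\right)}{9} = - \frac{315 + 168 \left(\left(-388\right) 15\right)}{9} = - \frac{315 + 168 \left(-5820\right)}{9} = - \frac{315 - 977760}{9} = \left(- \frac{1}{9}\right) \left(-977445\right) = 108605$)
$- v = \left(-1\right) 108605 = -108605$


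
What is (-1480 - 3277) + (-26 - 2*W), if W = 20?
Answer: -4823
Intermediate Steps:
(-1480 - 3277) + (-26 - 2*W) = (-1480 - 3277) + (-26 - 2*20) = -4757 + (-26 - 40) = -4757 - 66 = -4823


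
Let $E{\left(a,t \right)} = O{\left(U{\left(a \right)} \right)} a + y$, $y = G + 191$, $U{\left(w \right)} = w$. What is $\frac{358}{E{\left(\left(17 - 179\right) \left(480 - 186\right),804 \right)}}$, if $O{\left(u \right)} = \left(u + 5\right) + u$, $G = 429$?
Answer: $\frac{179}{2268307624} \approx 7.8913 \cdot 10^{-8}$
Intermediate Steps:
$y = 620$ ($y = 429 + 191 = 620$)
$O{\left(u \right)} = 5 + 2 u$ ($O{\left(u \right)} = \left(5 + u\right) + u = 5 + 2 u$)
$E{\left(a,t \right)} = 620 + a \left(5 + 2 a\right)$ ($E{\left(a,t \right)} = \left(5 + 2 a\right) a + 620 = a \left(5 + 2 a\right) + 620 = 620 + a \left(5 + 2 a\right)$)
$\frac{358}{E{\left(\left(17 - 179\right) \left(480 - 186\right),804 \right)}} = \frac{358}{620 + \left(17 - 179\right) \left(480 - 186\right) \left(5 + 2 \left(17 - 179\right) \left(480 - 186\right)\right)} = \frac{358}{620 + \left(-162\right) 294 \left(5 + 2 \left(\left(-162\right) 294\right)\right)} = \frac{358}{620 - 47628 \left(5 + 2 \left(-47628\right)\right)} = \frac{358}{620 - 47628 \left(5 - 95256\right)} = \frac{358}{620 - -4536614628} = \frac{358}{620 + 4536614628} = \frac{358}{4536615248} = 358 \cdot \frac{1}{4536615248} = \frac{179}{2268307624}$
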